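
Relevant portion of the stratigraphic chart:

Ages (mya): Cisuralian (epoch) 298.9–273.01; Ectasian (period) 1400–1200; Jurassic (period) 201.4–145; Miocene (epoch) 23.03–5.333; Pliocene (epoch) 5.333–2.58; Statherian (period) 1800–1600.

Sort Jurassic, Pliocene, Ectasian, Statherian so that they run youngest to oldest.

Pliocene → Jurassic → Ectasian → Statherian

Read off each span (Ma): Jurassic 201.4–145; Pliocene 5.333–2.58; Ectasian 1400–1200; Statherian 1800–1600.
Larger Ma is older, so oldest→youngest is Statherian, Ectasian, Jurassic, Pliocene; reverse it for youngest→oldest.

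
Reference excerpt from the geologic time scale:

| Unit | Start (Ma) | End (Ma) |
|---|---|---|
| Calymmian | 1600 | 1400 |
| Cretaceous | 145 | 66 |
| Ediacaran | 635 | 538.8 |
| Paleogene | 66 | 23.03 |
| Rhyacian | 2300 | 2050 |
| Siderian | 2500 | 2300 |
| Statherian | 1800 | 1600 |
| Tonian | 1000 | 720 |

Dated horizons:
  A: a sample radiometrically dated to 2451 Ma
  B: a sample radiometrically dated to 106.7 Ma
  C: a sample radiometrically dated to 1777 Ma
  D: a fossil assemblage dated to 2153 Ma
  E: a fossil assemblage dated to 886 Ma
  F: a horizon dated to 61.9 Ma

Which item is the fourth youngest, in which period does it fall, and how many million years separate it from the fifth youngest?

C, in the Statherian; 376 million years to D

Smaller Ma means younger, so youngest first: F 61.9 < B 106.7 < E 886 < C 1777 < D 2153 < A 2451.
Counting 4 along gives C (1777 Ma); the excerpt puts that inside the Statherian, 1800–1600 Ma.
Next in line is D (2153 Ma), and 2153 − 1777 = 376 Myr.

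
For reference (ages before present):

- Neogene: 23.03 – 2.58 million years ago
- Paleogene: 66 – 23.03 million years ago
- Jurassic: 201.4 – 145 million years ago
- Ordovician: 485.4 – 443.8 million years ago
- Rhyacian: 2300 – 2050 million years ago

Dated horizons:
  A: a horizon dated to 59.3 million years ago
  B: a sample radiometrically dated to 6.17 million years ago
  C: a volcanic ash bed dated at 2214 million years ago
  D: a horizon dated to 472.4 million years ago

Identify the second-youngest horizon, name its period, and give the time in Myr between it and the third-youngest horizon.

A, in the Paleogene; 413.1 million years to D

Sorted youngest-first by Ma: B (6.17), A (59.3), D (472.4), C (2214).
The second youngest is A at 59.3 Ma, which lies in 66–23.03 Ma: the Paleogene.
The third youngest is D at 472.4 Ma; separation = |59.3 − 472.4| = 413.1 Myr.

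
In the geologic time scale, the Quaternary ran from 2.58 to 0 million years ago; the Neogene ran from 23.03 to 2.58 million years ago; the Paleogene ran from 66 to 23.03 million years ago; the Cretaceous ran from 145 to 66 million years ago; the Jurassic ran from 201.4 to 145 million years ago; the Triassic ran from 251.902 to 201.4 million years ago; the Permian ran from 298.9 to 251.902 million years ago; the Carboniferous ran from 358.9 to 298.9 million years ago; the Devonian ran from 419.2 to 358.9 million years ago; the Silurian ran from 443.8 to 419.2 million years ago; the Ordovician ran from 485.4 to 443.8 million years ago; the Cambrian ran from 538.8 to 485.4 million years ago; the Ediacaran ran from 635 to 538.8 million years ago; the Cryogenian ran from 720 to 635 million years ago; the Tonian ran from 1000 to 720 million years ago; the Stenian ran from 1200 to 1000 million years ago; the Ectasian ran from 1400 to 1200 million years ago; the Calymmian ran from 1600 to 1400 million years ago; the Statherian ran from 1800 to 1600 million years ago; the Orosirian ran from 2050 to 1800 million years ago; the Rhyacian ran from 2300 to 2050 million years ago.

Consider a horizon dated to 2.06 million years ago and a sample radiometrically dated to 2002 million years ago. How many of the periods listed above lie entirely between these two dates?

18

The older date is 2002 Ma and the younger is 2.06 Ma.
Periods with start < 2002 and end > 2.06 Ma: Statherian (1800–1600), Calymmian (1600–1400), Ectasian (1400–1200), Stenian (1200–1000), Tonian (1000–720), Cryogenian (720–635), Ediacaran (635–538.8), Cambrian (538.8–485.4), Ordovician (485.4–443.8), Silurian (443.8–419.2), Devonian (419.2–358.9), Carboniferous (358.9–298.9), Permian (298.9–251.902), Triassic (251.902–201.4), Jurassic (201.4–145), Cretaceous (145–66), Paleogene (66–23.03), Neogene (23.03–2.58).
That is 18 complete periods.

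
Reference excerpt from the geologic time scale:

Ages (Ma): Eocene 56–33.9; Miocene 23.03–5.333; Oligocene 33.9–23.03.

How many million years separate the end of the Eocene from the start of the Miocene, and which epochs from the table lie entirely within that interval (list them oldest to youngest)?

The Eocene closes at 33.9 Ma and the Miocene opens at 23.03 Ma, so the interval is 33.9 − 23.03 = 10.87 Myr.
An epoch fits inside if it starts at or after 33.9 Ma and ends at or before 23.03 Ma; oldest first that gives Oligocene.

10.87 million years; Oligocene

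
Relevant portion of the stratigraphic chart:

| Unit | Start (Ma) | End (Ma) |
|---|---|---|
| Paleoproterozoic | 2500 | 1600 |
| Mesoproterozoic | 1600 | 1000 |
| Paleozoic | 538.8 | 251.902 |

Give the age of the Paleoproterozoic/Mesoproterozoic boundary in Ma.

1600 Ma

The Paleoproterozoic ends and the Mesoproterozoic begins at 1600 Ma.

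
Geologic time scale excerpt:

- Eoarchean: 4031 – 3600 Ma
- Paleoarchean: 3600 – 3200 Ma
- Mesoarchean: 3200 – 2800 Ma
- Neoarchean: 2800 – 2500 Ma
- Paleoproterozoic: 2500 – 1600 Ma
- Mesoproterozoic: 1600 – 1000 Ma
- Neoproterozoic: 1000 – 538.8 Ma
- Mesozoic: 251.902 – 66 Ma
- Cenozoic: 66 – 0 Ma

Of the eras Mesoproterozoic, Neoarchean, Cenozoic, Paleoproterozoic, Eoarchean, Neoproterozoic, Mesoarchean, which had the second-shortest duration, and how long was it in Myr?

Neoarchean, 300 million years

Durations: Mesoproterozoic 600; Neoarchean 300; Cenozoic 66; Paleoproterozoic 900; Eoarchean 431; Neoproterozoic 461.2; Mesoarchean 400 Myr.
Sorted shortest-first: Cenozoic (66), Neoarchean (300), Mesoarchean (400), Eoarchean (431), Neoproterozoic (461.2), Mesoproterozoic (600), Paleoproterozoic (900).
The second shortest is Neoarchean at 300 Myr.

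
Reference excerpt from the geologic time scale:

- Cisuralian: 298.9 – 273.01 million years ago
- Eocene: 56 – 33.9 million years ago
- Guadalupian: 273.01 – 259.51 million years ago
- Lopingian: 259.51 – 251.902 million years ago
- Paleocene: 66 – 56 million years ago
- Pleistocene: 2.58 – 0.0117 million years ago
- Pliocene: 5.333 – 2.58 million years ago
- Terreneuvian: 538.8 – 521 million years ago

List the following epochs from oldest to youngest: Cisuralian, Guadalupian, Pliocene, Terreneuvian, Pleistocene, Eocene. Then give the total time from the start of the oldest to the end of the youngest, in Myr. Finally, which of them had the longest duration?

From the excerpt: Cisuralian 298.9–273.01; Guadalupian 273.01–259.51; Pliocene 5.333–2.58; Terreneuvian 538.8–521; Pleistocene 2.58–0.0117; Eocene 56–33.9 (Ma).
Larger Ma is earlier, so the oldest is Terreneuvian and the youngest is Pleistocene; oldest to youngest: Terreneuvian, Cisuralian, Guadalupian, Eocene, Pliocene, Pleistocene.
Oldest start 538.8 minus youngest end 0.0117 gives 538.7883 Myr overall.
Individual lengths (start − end): Pliocene 2.753; Eocene 22.1; Terreneuvian 17.8; Guadalupian 13.5; Cisuralian 25.89; Pleistocene 2.5683. The largest is Cisuralian at 25.89 Myr.

Terreneuvian → Cisuralian → Guadalupian → Eocene → Pliocene → Pleistocene; total span 538.7883 Myr; longest is Cisuralian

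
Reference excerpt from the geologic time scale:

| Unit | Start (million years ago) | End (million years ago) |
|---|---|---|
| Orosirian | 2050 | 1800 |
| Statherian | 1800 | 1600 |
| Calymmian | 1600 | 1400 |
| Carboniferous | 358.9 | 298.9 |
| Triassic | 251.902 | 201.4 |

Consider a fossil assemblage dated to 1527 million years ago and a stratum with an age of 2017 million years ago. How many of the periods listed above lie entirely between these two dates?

The older date is 2017 Ma and the younger is 1527 Ma.
Periods with start < 2017 and end > 1527 Ma: Statherian (1800–1600).
That is 1 complete period.

1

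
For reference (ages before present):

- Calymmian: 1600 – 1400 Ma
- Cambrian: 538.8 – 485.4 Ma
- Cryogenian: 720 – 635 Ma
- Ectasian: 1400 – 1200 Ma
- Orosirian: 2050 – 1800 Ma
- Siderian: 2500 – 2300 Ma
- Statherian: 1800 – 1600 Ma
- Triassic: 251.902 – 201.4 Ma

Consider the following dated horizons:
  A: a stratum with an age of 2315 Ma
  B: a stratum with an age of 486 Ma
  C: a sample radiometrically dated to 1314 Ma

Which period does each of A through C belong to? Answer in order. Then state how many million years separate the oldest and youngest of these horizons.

A — Siderian; B — Cambrian; C — Ectasian; span 1829 million years

Match each age against the start–end ranges in the excerpt: A = 2315 Ma → Siderian (2500–2300); B = 486 Ma → Cambrian (538.8–485.4); C = 1314 Ma → Ectasian (1400–1200).
The largest age is 2315 Ma and the smallest is 486 Ma; their difference is 1829 Myr.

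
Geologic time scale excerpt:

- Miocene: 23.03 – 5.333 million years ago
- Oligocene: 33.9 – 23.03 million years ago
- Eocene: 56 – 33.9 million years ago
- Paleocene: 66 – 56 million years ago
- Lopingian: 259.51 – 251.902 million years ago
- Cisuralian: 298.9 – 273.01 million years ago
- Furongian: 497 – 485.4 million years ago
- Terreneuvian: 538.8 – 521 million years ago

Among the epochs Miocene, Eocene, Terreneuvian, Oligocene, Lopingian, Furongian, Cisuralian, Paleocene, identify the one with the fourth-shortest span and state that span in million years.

Furongian, 11.6 million years

Start − end for each: Miocene 23.03 − 5.333 = 17.697; Eocene 56 − 33.9 = 22.1; Terreneuvian 538.8 − 521 = 17.8; Oligocene 33.9 − 23.03 = 10.87; Lopingian 259.51 − 251.902 = 7.608; Furongian 497 − 485.4 = 11.6; Cisuralian 298.9 − 273.01 = 25.89; Paleocene 66 − 56 = 10.
Ranking these from shortest: Lopingian < Paleocene < Oligocene < Furongian < Miocene < Terreneuvian < Eocene < Cisuralian.
Position 4 in that ranking is Furongian, which lasted 11.6 Myr.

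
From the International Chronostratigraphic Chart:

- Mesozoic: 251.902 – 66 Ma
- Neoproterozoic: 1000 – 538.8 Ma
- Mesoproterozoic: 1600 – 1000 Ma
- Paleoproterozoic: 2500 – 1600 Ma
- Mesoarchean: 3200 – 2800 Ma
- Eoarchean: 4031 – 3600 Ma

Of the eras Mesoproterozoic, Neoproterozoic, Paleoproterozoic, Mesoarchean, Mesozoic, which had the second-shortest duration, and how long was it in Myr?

Mesoarchean, 400 million years

Durations: Mesoproterozoic 600; Neoproterozoic 461.2; Paleoproterozoic 900; Mesoarchean 400; Mesozoic 185.902 Myr.
Sorted shortest-first: Mesozoic (185.902), Mesoarchean (400), Neoproterozoic (461.2), Mesoproterozoic (600), Paleoproterozoic (900).
The second shortest is Mesoarchean at 400 Myr.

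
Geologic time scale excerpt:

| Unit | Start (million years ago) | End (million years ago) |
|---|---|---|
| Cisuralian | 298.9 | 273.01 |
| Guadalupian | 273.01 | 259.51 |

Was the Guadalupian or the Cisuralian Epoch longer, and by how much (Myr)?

Guadalupian: 273.01 − 259.51 = 13.5 Myr.
Cisuralian: 298.9 − 273.01 = 25.89 Myr.
Difference: 25.89 − 13.5 = 12.39 Myr, so the Cisuralian was longer.

Cisuralian, by 12.39 million years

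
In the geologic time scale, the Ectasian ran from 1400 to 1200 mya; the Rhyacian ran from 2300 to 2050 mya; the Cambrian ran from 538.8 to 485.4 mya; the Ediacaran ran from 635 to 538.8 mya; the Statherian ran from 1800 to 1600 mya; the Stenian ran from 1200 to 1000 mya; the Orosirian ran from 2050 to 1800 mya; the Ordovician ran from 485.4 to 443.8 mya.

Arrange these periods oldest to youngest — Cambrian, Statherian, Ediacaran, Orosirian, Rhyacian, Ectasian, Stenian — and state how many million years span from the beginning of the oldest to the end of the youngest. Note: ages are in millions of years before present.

Rhyacian, Orosirian, Statherian, Ectasian, Stenian, Ediacaran, Cambrian; total span 1814.6 Myr

Start ages (Ma): Rhyacian 2300, Orosirian 2050, Statherian 1800, Ectasian 1400, Stenian 1200, Ediacaran 635, Cambrian 538.8.
Ordered oldest to youngest: Rhyacian, Orosirian, Statherian, Ectasian, Stenian, Ediacaran, Cambrian.
Span = 2300 − 485.4 = 1814.6 Myr.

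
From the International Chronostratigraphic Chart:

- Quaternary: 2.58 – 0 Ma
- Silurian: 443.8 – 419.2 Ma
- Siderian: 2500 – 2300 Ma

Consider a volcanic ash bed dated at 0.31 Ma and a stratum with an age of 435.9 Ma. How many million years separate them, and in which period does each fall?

Elapsed time: 435.9 − 0.31 = 435.59 Myr.
0.31 Ma lies within 2.58–0 Ma: Quaternary.
435.9 Ma lies within 443.8–419.2 Ma: Silurian.

435.59 million years apart; the first in the Quaternary, the second in the Silurian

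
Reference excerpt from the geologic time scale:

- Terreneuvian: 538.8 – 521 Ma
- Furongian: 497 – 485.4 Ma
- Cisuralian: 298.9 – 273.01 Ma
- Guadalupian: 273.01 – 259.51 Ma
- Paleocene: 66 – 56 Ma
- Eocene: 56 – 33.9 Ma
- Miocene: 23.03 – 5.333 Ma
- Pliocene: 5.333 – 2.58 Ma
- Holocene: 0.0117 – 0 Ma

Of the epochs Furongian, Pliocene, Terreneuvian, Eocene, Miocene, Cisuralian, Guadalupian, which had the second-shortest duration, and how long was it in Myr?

Start − end for each: Furongian 497 − 485.4 = 11.6; Pliocene 5.333 − 2.58 = 2.753; Terreneuvian 538.8 − 521 = 17.8; Eocene 56 − 33.9 = 22.1; Miocene 23.03 − 5.333 = 17.697; Cisuralian 298.9 − 273.01 = 25.89; Guadalupian 273.01 − 259.51 = 13.5.
Ranking these from shortest: Pliocene < Furongian < Guadalupian < Miocene < Terreneuvian < Eocene < Cisuralian.
Position 2 in that ranking is Furongian, which lasted 11.6 Myr.

Furongian, 11.6 million years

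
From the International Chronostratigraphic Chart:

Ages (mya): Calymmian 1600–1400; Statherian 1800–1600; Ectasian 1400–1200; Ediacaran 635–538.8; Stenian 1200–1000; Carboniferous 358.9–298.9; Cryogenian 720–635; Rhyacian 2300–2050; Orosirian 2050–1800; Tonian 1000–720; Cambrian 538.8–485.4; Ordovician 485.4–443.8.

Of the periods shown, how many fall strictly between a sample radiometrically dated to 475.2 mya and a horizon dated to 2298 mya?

9

2298 Ma sits inside the Rhyacian (2300–2050) and 475.2 Ma inside the Ordovician (485.4–443.8); neither of those is wholly between the two dates.
The listed periods lying completely between them are Orosirian, Statherian, Calymmian, Ectasian, Stenian, Tonian, Cryogenian, Ediacaran, Cambrian — 9 in all.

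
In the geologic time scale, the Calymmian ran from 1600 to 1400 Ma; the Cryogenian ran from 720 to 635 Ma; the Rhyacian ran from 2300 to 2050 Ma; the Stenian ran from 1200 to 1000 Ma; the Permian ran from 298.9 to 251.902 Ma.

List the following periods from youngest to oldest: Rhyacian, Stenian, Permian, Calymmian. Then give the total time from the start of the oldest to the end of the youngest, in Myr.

Permian, Stenian, Calymmian, Rhyacian; total span 2048.098 Myr

From the excerpt: Rhyacian 2300–2050; Stenian 1200–1000; Permian 298.9–251.902; Calymmian 1600–1400 (Ma).
Larger Ma is earlier, so the oldest is Rhyacian and the youngest is Permian; youngest to oldest: Permian, Stenian, Calymmian, Rhyacian.
Oldest start 2300 minus youngest end 251.902 gives 2048.098 Myr overall.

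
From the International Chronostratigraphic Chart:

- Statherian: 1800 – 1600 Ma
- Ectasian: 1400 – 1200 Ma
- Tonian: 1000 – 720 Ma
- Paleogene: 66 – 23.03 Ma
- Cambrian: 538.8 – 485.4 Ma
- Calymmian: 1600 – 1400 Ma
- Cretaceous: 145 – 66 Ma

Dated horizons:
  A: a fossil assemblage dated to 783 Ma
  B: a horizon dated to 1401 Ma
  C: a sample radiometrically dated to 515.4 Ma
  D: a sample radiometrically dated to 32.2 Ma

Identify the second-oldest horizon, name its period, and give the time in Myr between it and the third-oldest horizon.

Larger Ma means older, so oldest first: B 1401 > A 783 > C 515.4 > D 32.2.
Counting 2 along gives A (783 Ma); the excerpt puts that inside the Tonian, 1000–720 Ma.
Next in line is C (515.4 Ma), and 783 − 515.4 = 267.6 Myr.

A, in the Tonian; 267.6 million years to C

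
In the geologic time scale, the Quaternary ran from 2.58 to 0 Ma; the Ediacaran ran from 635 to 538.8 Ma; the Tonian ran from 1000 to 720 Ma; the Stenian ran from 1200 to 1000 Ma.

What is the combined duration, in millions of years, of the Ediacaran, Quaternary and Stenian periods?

Each duration: Ediacaran = 96.2; Quaternary = 2.58; Stenian = 200.
Sum: 96.2 + 2.58 + 200 = 298.78 Myr.

298.78 million years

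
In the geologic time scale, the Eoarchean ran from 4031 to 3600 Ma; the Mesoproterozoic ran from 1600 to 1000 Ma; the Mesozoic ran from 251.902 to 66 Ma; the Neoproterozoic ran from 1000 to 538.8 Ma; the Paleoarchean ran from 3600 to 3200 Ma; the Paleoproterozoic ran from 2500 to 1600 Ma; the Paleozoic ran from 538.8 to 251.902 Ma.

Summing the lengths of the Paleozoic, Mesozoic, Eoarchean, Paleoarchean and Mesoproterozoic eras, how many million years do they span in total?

Duration is start − end for each: (538.8 − 251.902) + (251.902 − 66) + (4031 − 3600) + (3600 − 3200) + (1600 − 1000).
That is 286.898 + 185.902 + 431 + 400 + 600, which totals 1903.8 million years.

1903.8 million years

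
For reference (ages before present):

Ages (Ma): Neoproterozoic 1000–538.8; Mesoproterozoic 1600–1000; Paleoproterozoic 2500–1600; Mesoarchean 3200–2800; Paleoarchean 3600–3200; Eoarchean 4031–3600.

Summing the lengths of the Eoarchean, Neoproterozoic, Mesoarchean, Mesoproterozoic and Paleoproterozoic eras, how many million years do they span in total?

2792.2 million years

Duration is start − end for each: (4031 − 3600) + (1000 − 538.8) + (3200 − 2800) + (1600 − 1000) + (2500 − 1600).
That is 431 + 461.2 + 400 + 600 + 900, which totals 2792.2 million years.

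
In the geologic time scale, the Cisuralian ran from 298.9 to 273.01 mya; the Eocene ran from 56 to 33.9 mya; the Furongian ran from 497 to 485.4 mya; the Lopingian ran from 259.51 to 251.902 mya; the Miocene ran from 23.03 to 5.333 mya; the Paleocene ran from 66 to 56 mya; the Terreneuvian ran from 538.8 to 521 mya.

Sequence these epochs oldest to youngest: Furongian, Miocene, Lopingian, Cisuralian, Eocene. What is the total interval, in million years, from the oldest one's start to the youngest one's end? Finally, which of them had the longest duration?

From the excerpt: Furongian 497–485.4; Miocene 23.03–5.333; Lopingian 259.51–251.902; Cisuralian 298.9–273.01; Eocene 56–33.9 (Ma).
Larger Ma is earlier, so the oldest is Furongian and the youngest is Miocene; oldest to youngest: Furongian, Cisuralian, Lopingian, Eocene, Miocene.
Oldest start 497 minus youngest end 5.333 gives 491.667 Myr overall.
Individual lengths (start − end): Furongian 11.6; Lopingian 7.608; Cisuralian 25.89; Eocene 22.1; Miocene 17.697. The largest is Cisuralian at 25.89 Myr.

Furongian → Cisuralian → Lopingian → Eocene → Miocene; total span 491.667 Myr; longest is Cisuralian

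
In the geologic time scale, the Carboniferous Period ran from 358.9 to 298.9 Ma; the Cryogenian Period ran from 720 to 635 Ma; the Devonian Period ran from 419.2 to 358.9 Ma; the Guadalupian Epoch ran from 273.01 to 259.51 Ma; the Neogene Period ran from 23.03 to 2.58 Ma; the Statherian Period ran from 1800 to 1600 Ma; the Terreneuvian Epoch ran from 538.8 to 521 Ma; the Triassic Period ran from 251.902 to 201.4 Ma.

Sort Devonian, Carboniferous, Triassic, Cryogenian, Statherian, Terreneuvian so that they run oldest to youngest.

Statherian, Cryogenian, Terreneuvian, Devonian, Carboniferous, Triassic

Read off each span (Ma): Devonian 419.2–358.9; Carboniferous 358.9–298.9; Triassic 251.902–201.4; Cryogenian 720–635; Statherian 1800–1600; Terreneuvian 538.8–521.
Larger Ma is older, so oldest→youngest is Statherian, Cryogenian, Terreneuvian, Devonian, Carboniferous, Triassic.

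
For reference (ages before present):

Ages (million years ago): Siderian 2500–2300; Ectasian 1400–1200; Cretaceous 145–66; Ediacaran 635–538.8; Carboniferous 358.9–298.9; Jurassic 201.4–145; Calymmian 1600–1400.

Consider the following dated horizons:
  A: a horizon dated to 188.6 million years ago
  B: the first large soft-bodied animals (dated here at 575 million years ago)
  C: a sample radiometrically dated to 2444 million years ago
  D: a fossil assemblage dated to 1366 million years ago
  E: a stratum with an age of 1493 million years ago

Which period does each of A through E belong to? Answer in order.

A: 188.6 Ma lies in 201.4–145 Ma, so Jurassic.
B: 575 Ma lies in 635–538.8 Ma, so Ediacaran.
C: 2444 Ma lies in 2500–2300 Ma, so Siderian.
D: 1366 Ma lies in 1400–1200 Ma, so Ectasian.
E: 1493 Ma lies in 1600–1400 Ma, so Calymmian.

A — Jurassic; B — Ediacaran; C — Siderian; D — Ectasian; E — Calymmian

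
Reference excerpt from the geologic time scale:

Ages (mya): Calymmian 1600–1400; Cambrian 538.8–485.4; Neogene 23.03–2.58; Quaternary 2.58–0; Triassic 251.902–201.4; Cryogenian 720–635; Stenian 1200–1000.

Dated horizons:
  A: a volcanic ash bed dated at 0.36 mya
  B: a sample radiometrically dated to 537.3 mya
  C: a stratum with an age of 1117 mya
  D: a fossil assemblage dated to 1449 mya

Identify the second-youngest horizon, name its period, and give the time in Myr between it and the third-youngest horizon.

B, in the Cambrian; 579.7 million years to C

Sorted youngest-first by Ma: A (0.36), B (537.3), C (1117), D (1449).
The second youngest is B at 537.3 Ma, which lies in 538.8–485.4 Ma: the Cambrian.
The third youngest is C at 1117 Ma; separation = |537.3 − 1117| = 579.7 Myr.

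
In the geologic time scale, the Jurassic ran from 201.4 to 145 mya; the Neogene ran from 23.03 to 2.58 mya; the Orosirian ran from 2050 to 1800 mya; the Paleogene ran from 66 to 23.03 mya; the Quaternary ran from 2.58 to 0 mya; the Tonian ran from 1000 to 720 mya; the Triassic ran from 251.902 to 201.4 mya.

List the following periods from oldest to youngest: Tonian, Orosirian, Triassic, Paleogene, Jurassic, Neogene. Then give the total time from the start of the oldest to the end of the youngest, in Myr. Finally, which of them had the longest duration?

Orosirian, Tonian, Triassic, Jurassic, Paleogene, Neogene; total span 2047.42 Myr; longest is Tonian

From the excerpt: Tonian 1000–720; Orosirian 2050–1800; Triassic 251.902–201.4; Paleogene 66–23.03; Jurassic 201.4–145; Neogene 23.03–2.58 (Ma).
Larger Ma is earlier, so the oldest is Orosirian and the youngest is Neogene; oldest to youngest: Orosirian, Tonian, Triassic, Jurassic, Paleogene, Neogene.
Oldest start 2050 minus youngest end 2.58 gives 2047.42 Myr overall.
Individual lengths (start − end): Triassic 50.502; Neogene 20.45; Orosirian 250; Paleogene 42.97; Jurassic 56.4; Tonian 280. The largest is Tonian at 280 Myr.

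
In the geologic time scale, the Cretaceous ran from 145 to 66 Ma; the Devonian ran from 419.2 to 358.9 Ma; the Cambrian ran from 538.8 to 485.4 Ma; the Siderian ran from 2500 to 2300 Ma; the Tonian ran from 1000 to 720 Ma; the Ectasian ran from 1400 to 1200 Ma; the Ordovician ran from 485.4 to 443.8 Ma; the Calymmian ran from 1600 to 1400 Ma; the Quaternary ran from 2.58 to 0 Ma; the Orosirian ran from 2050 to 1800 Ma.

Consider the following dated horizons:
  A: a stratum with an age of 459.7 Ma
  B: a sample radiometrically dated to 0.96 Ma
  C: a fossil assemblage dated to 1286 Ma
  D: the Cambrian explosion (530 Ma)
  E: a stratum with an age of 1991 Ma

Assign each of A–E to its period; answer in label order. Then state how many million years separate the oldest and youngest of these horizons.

Match each age against the start–end ranges in the excerpt: A = 459.7 Ma → Ordovician (485.4–443.8); B = 0.96 Ma → Quaternary (2.58–0); C = 1286 Ma → Ectasian (1400–1200); D = 530 Ma → Cambrian (538.8–485.4); E = 1991 Ma → Orosirian (2050–1800).
The largest age is 1991 Ma and the smallest is 0.96 Ma; their difference is 1990.04 Myr.

A — Ordovician; B — Quaternary; C — Ectasian; D — Cambrian; E — Orosirian; span 1990.04 million years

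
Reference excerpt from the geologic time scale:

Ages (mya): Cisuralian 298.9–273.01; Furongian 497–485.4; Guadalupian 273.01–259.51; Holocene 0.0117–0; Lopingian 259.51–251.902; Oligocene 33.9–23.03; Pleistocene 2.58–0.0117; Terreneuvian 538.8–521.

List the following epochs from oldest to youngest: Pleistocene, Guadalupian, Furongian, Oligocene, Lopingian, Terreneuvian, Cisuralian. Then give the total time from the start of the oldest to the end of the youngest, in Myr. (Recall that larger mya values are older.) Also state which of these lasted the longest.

Terreneuvian, Furongian, Cisuralian, Guadalupian, Lopingian, Oligocene, Pleistocene; total span 538.7883 Myr; longest is Cisuralian

Start ages (Ma): Terreneuvian 538.8, Furongian 497, Cisuralian 298.9, Guadalupian 273.01, Lopingian 259.51, Oligocene 33.9, Pleistocene 2.58.
Ordered oldest to youngest: Terreneuvian, Furongian, Cisuralian, Guadalupian, Lopingian, Oligocene, Pleistocene.
Span = 538.8 − 0.0117 = 538.7883 Myr.
Durations: Oligocene 10.87, Cisuralian 25.89, Guadalupian 13.5, Lopingian 7.608, Furongian 11.6, Pleistocene 2.5683, Terreneuvian 17.8 → longest is Cisuralian (25.89 Myr).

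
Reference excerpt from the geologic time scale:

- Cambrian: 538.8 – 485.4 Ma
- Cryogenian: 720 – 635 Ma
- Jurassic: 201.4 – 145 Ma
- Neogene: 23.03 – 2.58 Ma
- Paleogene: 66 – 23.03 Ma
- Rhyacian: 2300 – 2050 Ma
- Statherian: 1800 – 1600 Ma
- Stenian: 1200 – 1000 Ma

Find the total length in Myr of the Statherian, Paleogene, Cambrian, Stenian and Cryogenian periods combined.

581.37 million years

Duration is start − end for each: (1800 − 1600) + (66 − 23.03) + (538.8 − 485.4) + (1200 − 1000) + (720 − 635).
That is 200 + 42.97 + 53.4 + 200 + 85, which totals 581.37 million years.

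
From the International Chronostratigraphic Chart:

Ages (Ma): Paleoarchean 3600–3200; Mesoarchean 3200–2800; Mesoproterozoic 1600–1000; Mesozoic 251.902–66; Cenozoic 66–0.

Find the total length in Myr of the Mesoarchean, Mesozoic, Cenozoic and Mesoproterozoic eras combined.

1251.902 million years

Duration is start − end for each: (3200 − 2800) + (251.902 − 66) + (66 − 0) + (1600 − 1000).
That is 400 + 185.902 + 66 + 600, which totals 1251.902 million years.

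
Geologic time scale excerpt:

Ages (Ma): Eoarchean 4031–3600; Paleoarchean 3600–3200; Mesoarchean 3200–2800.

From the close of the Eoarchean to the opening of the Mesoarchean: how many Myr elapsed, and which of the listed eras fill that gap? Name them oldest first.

400 million years; Paleoarchean

End of Eoarchean = 3600 Ma; start of Mesoarchean = 3200 Ma.
Gap = 3600 − 3200 = 400 Myr.
Eras wholly inside 3600–3200 Ma: Paleoarchean (3600–3200).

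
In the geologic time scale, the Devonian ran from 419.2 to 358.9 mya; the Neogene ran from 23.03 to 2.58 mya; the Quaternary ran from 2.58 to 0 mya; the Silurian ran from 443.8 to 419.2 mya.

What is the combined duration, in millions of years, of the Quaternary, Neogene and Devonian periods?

83.33 million years

Duration is start − end for each: (2.58 − 0) + (23.03 − 2.58) + (419.2 − 358.9).
That is 2.58 + 20.45 + 60.3, which totals 83.33 million years.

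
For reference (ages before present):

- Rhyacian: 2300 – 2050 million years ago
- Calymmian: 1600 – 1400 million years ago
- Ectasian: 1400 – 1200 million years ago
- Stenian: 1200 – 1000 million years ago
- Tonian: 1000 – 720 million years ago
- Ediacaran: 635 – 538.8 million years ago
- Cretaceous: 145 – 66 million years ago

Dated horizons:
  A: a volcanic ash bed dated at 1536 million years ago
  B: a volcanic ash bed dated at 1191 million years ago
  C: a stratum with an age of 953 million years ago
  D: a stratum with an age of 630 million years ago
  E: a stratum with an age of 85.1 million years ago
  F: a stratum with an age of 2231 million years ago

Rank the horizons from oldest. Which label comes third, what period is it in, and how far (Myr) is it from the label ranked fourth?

Sorted oldest-first by Ma: F (2231), A (1536), B (1191), C (953), D (630), E (85.1).
The third oldest is B at 1191 Ma, which lies in 1200–1000 Ma: the Stenian.
The fourth oldest is C at 953 Ma; separation = |1191 − 953| = 238 Myr.

B, in the Stenian; 238 million years to C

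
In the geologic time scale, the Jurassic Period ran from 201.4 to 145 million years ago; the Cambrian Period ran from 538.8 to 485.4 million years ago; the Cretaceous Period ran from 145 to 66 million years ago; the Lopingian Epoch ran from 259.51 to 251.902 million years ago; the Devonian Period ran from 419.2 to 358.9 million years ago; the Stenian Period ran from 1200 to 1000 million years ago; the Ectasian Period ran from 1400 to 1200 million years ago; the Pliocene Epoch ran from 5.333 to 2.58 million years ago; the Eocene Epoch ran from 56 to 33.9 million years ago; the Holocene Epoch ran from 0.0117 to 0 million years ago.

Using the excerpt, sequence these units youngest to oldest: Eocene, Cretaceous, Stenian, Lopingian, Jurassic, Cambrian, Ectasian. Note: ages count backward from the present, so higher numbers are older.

The oldest of these is Ectasian (starts 1400 Ma) and the youngest is Eocene (ends 33.9 Ma).
In between, by decreasing start age: Stenian (1200), Cambrian (538.8), Lopingian (259.51), Jurassic (201.4), Cretaceous (145).
Listing youngest first means reversing that sequence.

Eocene, Cretaceous, Jurassic, Lopingian, Cambrian, Stenian, Ectasian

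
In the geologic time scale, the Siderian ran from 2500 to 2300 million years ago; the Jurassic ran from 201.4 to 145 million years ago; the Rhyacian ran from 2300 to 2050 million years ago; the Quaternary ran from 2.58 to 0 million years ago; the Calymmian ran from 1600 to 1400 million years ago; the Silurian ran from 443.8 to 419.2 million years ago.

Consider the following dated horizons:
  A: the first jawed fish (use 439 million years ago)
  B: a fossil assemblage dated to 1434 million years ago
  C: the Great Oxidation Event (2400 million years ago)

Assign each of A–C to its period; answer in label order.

Match each age against the start–end ranges in the excerpt: A = 439 Ma → Silurian (443.8–419.2); B = 1434 Ma → Calymmian (1600–1400); C = 2400 Ma → Siderian (2500–2300).

A — Silurian; B — Calymmian; C — Siderian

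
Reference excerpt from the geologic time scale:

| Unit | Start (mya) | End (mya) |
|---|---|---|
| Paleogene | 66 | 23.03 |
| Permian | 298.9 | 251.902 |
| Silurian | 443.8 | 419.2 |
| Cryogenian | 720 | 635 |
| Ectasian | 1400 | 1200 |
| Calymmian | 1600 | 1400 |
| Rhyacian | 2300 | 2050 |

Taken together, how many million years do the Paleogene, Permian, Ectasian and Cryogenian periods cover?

Each duration: Paleogene = 42.97; Permian = 46.998; Ectasian = 200; Cryogenian = 85.
Sum: 42.97 + 46.998 + 200 + 85 = 374.968 Myr.

374.968 million years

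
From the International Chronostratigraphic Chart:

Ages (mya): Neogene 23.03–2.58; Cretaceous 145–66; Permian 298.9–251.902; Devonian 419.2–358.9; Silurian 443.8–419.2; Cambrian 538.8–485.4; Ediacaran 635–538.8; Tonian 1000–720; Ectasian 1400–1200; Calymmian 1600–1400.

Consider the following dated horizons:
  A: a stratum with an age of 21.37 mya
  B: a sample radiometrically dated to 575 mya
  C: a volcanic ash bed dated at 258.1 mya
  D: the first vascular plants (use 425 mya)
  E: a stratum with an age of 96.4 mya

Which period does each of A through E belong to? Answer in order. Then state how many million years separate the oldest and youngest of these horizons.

A: 21.37 Ma lies in 23.03–2.58 Ma, so Neogene.
B: 575 Ma lies in 635–538.8 Ma, so Ediacaran.
C: 258.1 Ma lies in 298.9–251.902 Ma, so Permian.
D: 425 Ma lies in 443.8–419.2 Ma, so Silurian.
E: 96.4 Ma lies in 145–66 Ma, so Cretaceous.
Oldest = 575 Ma, youngest = 21.37 Ma → span 553.63 Myr.

A — Neogene; B — Ediacaran; C — Permian; D — Silurian; E — Cretaceous; span 553.63 million years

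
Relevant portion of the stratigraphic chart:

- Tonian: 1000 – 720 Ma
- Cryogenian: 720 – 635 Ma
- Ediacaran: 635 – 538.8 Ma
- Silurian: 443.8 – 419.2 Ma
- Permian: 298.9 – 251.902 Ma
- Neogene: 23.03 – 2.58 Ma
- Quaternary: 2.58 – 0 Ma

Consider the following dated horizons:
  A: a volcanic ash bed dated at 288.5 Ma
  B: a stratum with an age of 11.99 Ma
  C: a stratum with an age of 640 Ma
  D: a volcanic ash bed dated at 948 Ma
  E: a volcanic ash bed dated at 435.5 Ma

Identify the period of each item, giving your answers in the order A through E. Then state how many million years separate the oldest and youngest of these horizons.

A — Permian; B — Neogene; C — Cryogenian; D — Tonian; E — Silurian; span 936.01 million years

A: 288.5 Ma lies in 298.9–251.902 Ma, so Permian.
B: 11.99 Ma lies in 23.03–2.58 Ma, so Neogene.
C: 640 Ma lies in 720–635 Ma, so Cryogenian.
D: 948 Ma lies in 1000–720 Ma, so Tonian.
E: 435.5 Ma lies in 443.8–419.2 Ma, so Silurian.
Oldest = 948 Ma, youngest = 11.99 Ma → span 936.01 Myr.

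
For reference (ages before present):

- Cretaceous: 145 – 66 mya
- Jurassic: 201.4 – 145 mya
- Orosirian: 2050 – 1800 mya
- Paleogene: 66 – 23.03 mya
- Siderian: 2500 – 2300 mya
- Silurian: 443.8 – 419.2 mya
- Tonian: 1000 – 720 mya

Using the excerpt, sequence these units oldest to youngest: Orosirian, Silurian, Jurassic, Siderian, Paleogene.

Siderian → Orosirian → Silurian → Jurassic → Paleogene

Sorting by start age (descending Ma, since larger Ma = older): Siderian began 2500, Orosirian began 2050, Silurian began 443.8, Jurassic began 201.4, Paleogene began 66.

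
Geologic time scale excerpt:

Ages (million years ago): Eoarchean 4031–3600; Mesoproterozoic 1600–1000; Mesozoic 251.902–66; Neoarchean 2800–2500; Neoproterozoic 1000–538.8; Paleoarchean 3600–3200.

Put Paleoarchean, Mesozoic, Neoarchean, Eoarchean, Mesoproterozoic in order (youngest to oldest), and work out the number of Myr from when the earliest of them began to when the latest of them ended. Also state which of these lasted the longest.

From the excerpt: Paleoarchean 3600–3200; Mesozoic 251.902–66; Neoarchean 2800–2500; Eoarchean 4031–3600; Mesoproterozoic 1600–1000 (Ma).
Larger Ma is earlier, so the oldest is Eoarchean and the youngest is Mesozoic; youngest to oldest: Mesozoic, Mesoproterozoic, Neoarchean, Paleoarchean, Eoarchean.
Oldest start 4031 minus youngest end 66 gives 3965 Myr overall.
Individual lengths (start − end): Mesoproterozoic 600; Mesozoic 185.902; Paleoarchean 400; Neoarchean 300; Eoarchean 431. The largest is Mesoproterozoic at 600 Myr.

Mesozoic, Mesoproterozoic, Neoarchean, Paleoarchean, Eoarchean; total span 3965 Myr; longest is Mesoproterozoic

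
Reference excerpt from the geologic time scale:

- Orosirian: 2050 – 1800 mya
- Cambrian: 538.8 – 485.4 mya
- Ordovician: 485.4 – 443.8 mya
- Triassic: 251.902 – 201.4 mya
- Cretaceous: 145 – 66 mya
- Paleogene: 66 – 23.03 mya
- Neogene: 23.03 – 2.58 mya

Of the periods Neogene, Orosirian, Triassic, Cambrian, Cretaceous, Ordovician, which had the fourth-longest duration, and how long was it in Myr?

Triassic, 50.502 million years

Start − end for each: Neogene 23.03 − 2.58 = 20.45; Orosirian 2050 − 1800 = 250; Triassic 251.902 − 201.4 = 50.502; Cambrian 538.8 − 485.4 = 53.4; Cretaceous 145 − 66 = 79; Ordovician 485.4 − 443.8 = 41.6.
Ranking these from longest: Orosirian > Cretaceous > Cambrian > Triassic > Ordovician > Neogene.
Position 4 in that ranking is Triassic, which lasted 50.502 Myr.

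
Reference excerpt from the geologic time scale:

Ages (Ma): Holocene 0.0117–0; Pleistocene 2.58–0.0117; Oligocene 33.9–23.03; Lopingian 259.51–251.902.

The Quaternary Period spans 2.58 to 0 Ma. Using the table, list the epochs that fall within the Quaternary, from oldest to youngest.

Epochs with both bounds inside 2.58–0 Ma: Pleistocene (2.58–0.0117), Holocene (0.0117–0).

Pleistocene, Holocene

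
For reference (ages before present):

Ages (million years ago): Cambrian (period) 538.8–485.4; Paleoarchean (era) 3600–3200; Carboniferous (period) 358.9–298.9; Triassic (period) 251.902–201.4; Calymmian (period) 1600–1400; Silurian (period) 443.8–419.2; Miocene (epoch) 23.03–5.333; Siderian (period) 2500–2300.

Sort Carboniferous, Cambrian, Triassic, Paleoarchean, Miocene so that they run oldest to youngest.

Paleoarchean, Cambrian, Carboniferous, Triassic, Miocene

Read off each span (Ma): Carboniferous 358.9–298.9; Cambrian 538.8–485.4; Triassic 251.902–201.4; Paleoarchean 3600–3200; Miocene 23.03–5.333.
Larger Ma is older, so oldest→youngest is Paleoarchean, Cambrian, Carboniferous, Triassic, Miocene.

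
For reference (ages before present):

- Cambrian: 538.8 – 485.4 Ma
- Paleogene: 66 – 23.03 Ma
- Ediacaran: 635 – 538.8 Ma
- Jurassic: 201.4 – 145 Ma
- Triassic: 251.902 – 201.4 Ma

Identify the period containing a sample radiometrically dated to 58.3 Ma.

Paleogene

58.3 Ma lies between 66 and 23.03 Ma, so it falls in the Paleogene.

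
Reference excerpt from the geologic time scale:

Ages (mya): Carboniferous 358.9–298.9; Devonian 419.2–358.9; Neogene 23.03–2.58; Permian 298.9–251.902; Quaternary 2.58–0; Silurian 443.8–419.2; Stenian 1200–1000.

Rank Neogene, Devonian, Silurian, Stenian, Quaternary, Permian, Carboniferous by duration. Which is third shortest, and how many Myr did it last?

Silurian, 24.6 million years

Start − end for each: Neogene 23.03 − 2.58 = 20.45; Devonian 419.2 − 358.9 = 60.3; Silurian 443.8 − 419.2 = 24.6; Stenian 1200 − 1000 = 200; Quaternary 2.58 − 0 = 2.58; Permian 298.9 − 251.902 = 46.998; Carboniferous 358.9 − 298.9 = 60.
Ranking these from shortest: Quaternary < Neogene < Silurian < Permian < Carboniferous < Devonian < Stenian.
Position 3 in that ranking is Silurian, which lasted 24.6 Myr.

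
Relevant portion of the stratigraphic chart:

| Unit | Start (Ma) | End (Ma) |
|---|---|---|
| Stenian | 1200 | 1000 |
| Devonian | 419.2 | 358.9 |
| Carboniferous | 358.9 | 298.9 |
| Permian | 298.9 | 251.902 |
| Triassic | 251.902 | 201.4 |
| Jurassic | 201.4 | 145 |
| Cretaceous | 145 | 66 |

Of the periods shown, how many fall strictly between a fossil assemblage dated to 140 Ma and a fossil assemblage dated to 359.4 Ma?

4

359.4 Ma sits inside the Devonian (419.2–358.9) and 140 Ma inside the Cretaceous (145–66); neither of those is wholly between the two dates.
The listed periods lying completely between them are Carboniferous, Permian, Triassic, Jurassic — 4 in all.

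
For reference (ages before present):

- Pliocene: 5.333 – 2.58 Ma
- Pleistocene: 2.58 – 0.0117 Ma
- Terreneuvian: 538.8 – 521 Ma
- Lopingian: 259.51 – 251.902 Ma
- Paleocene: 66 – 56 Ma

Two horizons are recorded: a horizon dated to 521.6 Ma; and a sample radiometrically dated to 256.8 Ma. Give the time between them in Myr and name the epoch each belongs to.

264.8 million years apart; the first in the Terreneuvian, the second in the Lopingian

Elapsed time: 521.6 − 256.8 = 264.8 Myr.
521.6 Ma lies within 538.8–521 Ma: Terreneuvian.
256.8 Ma lies within 259.51–251.902 Ma: Lopingian.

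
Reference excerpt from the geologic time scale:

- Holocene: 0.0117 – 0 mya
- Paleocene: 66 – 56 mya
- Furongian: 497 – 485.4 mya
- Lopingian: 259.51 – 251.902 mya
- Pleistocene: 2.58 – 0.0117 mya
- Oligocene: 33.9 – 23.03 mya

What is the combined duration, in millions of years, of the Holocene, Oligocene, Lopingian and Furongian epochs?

Duration is start − end for each: (0.0117 − 0) + (33.9 − 23.03) + (259.51 − 251.902) + (497 − 485.4).
That is 0.0117 + 10.87 + 7.608 + 11.6, which totals 30.0897 million years.

30.0897 million years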